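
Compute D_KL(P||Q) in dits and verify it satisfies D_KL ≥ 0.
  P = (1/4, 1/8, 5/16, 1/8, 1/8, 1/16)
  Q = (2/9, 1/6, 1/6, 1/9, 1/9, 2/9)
0.0608 dits

KL divergence satisfies the Gibbs inequality: D_KL(P||Q) ≥ 0 for all distributions P, Q.

D_KL(P||Q) = Σ p(x) log(p(x)/q(x))
Term by term:
  x=0: 1/4 × log_10[(1/4)/(2/9)] = 0.0128
  x=1: 1/8 × log_10[(1/8)/(1/6)] = -0.0156
  x=2: 5/16 × log_10[(5/16)/(1/6)] = 0.0853
  x=3: 1/8 × log_10[(1/8)/(1/9)] = 0.0064
  x=4: 1/8 × log_10[(1/8)/(1/9)] = 0.0064
  x=5: 1/16 × log_10[(1/16)/(2/9)] = -0.0344
D_KL(P||Q) = 0.0608 dits

D_KL(P||Q) = 0.0608 ≥ 0 ✓

This non-negativity is a fundamental property: relative entropy cannot be negative because it measures how different Q is from P.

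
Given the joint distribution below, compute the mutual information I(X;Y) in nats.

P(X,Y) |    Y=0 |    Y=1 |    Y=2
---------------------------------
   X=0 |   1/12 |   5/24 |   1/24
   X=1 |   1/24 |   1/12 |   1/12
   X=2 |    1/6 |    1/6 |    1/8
0.0441 nats

Mutual information: I(X;Y) = H(X) + H(Y) - H(X,Y)

Marginals:
P(X) = (1/3, 5/24, 11/24), H(X) = 1.0506 nats
P(Y) = (7/24, 11/24, 1/4), H(Y) = 1.0635 nats

Joint entropy: H(X,Y) = 2.0700 nats

I(X;Y) = 1.0506 + 1.0635 - 2.0700 = 0.0441 nats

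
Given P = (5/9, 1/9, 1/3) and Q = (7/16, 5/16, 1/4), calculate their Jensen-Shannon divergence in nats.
0.0314 nats

Jensen-Shannon divergence is:
JSD(P||Q) = 0.5 × D_KL(P||M) + 0.5 × D_KL(Q||M)
where M = 0.5 × (P + Q) is the mixture distribution.

M = 0.5 × (5/9, 1/9, 1/3) + 0.5 × (7/16, 5/16, 1/4) = (0.496528, 0.211806, 7/24)

D_KL(P||M) = 0.0352 nats
D_KL(Q||M) = 0.0276 nats

JSD(P||Q) = 0.5 × 0.0352 + 0.5 × 0.0276 = 0.0314 nats

Unlike KL divergence, JSD is symmetric and bounded: 0 ≤ JSD ≤ log(2).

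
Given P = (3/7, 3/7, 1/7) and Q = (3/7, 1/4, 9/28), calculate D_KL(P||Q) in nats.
0.1152 nats

KL divergence: D_KL(P||Q) = Σ p(x) log(p(x)/q(x))

Computing term by term:
  x=0: 3/7 × log_e[(3/7)/(3/7)] = 3/7 × 0.0000 = 0.0000
  x=1: 3/7 × log_e[(3/7)/(1/4)] = 3/7 × 0.5390 = 0.2310
  x=2: 1/7 × log_e[(1/7)/(9/28)] = 1/7 × -0.8109 = -0.1158

D_KL(P||Q) = 0.1152 nats

Note: KL divergence is always non-negative and equals 0 iff P = Q.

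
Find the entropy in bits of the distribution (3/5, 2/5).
0.9710 bits

Shannon entropy is H(X) = -Σ p(x) log p(x).

For P = (3/5, 2/5):
H = -3/5 × log_2(3/5) -2/5 × log_2(2/5)
H = 0.9710 bits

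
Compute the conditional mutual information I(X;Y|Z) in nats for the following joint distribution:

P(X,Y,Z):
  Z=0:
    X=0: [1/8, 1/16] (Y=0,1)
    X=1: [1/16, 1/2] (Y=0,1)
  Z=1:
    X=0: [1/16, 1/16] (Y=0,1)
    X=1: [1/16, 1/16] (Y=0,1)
0.1062 nats

Conditional mutual information: I(X;Y|Z) = H(X|Z) + H(Y|Z) - H(X,Y|Z)

H(Z) = 0.5623
H(X,Z) = 1.1574 → H(X|Z) = 0.5950
H(Y,Z) = 1.1574 → H(Y|Z) = 0.5950
H(X,Y,Z) = 1.6462 → H(X,Y|Z) = 1.0839

I(X;Y|Z) = 0.5950 + 0.5950 - 1.0839 = 0.1062 nats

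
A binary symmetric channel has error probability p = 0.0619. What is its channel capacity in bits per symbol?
0.6651 bits

For a binary symmetric channel (BSC) with error probability p:
Capacity C = 1 - H(p) bits per symbol

where H(p) = -p log₂(p) - (1-p) log₂(1-p) is the binary entropy function.

H(0.0619) = 0.3349 bits
C = 1 - 0.3349 = 0.6651 bits per symbol

This means we can reliably transmit up to 0.6651 bits of information per channel use.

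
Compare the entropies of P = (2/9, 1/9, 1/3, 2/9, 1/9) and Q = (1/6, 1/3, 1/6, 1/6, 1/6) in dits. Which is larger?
Q

Computing entropies in dits:
H(P) = 0.6614
H(Q) = 0.6778

Distribution Q has higher entropy.

Intuition: The distribution closer to uniform (more spread out) has higher entropy.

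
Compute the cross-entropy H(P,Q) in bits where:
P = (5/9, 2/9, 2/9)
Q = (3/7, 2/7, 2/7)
1.4824 bits

Cross-entropy: H(P,Q) = -Σ p(x) log q(x)

Alternatively: H(P,Q) = H(P) + D_KL(P||Q)
H(P) = 1.4355 bits
D_KL(P||Q) = 0.0469 bits

H(P,Q) = 1.4355 + 0.0469 = 1.4824 bits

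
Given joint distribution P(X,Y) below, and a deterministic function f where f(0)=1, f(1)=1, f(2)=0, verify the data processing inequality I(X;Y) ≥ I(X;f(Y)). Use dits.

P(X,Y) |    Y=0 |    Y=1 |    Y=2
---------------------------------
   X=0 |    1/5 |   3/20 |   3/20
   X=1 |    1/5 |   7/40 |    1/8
I(X;Y) = 0.0009, I(X;f(Y)) = 0.0007, inequality holds: 0.0009 ≥ 0.0007

Data Processing Inequality: For any Markov chain X → Y → Z, we have I(X;Y) ≥ I(X;Z).

Here Z = f(Y) is a deterministic function of Y, forming X → Y → Z.

Original I(X;Y) = 0.0009 dits

After applying f:
P(X,Z) where Z=f(Y):
- P(X,Z=0) = P(X,Y=2)
- P(X,Z=1) = P(X,Y=0) + P(X,Y=1)

I(X;Z) = I(X;f(Y)) = 0.0007 dits

Verification: 0.0009 ≥ 0.0007 ✓

Information cannot be created by processing; the function f can only lose information about X.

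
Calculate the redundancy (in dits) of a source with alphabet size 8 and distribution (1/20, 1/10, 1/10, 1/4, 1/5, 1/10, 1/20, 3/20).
0.0591 dits

Redundancy measures how far a source is from maximum entropy:
R = H_max - H(X)

Maximum entropy for 8 symbols: H_max = log_10(8) = 0.9031 dits
Actual entropy: H(X) = 0.8440 dits
Redundancy: R = 0.9031 - 0.8440 = 0.0591 dits

This redundancy represents potential for compression: the source could be compressed by 0.0591 dits per symbol.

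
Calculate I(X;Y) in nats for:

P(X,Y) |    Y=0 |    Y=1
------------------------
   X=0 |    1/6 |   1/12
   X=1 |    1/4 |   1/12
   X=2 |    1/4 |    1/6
0.0095 nats

Mutual information: I(X;Y) = H(X) + H(Y) - H(X,Y)

Marginals:
P(X) = (1/4, 1/3, 5/12), H(X) = 1.0776 nats
P(Y) = (2/3, 1/3), H(Y) = 0.6365 nats

Joint entropy: H(X,Y) = 1.7046 nats

I(X;Y) = 1.0776 + 0.6365 - 1.7046 = 0.0095 nats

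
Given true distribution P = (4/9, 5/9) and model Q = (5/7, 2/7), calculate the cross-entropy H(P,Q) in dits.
0.3672 dits

Cross-entropy: H(P,Q) = -Σ p(x) log q(x)

Alternatively: H(P,Q) = H(P) + D_KL(P||Q)
H(P) = 0.2983 dits
D_KL(P||Q) = 0.0689 dits

H(P,Q) = 0.2983 + 0.0689 = 0.3672 dits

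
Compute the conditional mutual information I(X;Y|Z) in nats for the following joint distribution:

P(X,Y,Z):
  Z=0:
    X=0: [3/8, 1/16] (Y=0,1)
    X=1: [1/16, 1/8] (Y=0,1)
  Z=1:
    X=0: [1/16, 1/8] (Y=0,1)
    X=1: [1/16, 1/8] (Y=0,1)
0.0830 nats

Conditional mutual information: I(X;Y|Z) = H(X|Z) + H(Y|Z) - H(X,Y|Z)

H(Z) = 0.6616
H(X,Z) = 1.3033 → H(X|Z) = 0.6417
H(Y,Z) = 1.2820 → H(Y|Z) = 0.6205
H(X,Y,Z) = 1.8407 → H(X,Y|Z) = 1.1792

I(X;Y|Z) = 0.6417 + 0.6205 - 1.1792 = 0.0830 nats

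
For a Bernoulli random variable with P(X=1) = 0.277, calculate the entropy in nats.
0.5901 nats

The binary entropy function is:
H(p) = -p log(p) - (1-p) log(1-p)

H(0.277) = -0.277 × log_e(0.277) - 0.723 × log_e(0.723)
H(0.277) = 0.5901 nats

Note: Binary entropy is maximized at p=0.5 (H=1 bit) and minimized at p=0 or p=1 (H=0).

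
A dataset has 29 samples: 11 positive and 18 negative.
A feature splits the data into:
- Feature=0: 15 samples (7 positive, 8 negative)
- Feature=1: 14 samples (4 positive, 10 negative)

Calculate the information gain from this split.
0.0253 bits

Information Gain = H(Y) - H(Y|Feature)

Before split:
P(positive) = 11/29 = 0.3793
H(Y) = 0.9576 bits

After split:
Feature=0: H = 0.9968 bits (weight = 15/29)
Feature=1: H = 0.8631 bits (weight = 14/29)
H(Y|Feature) = (15/29)×0.9968 + (14/29)×0.8631 = 0.9323 bits

Information Gain = 0.9576 - 0.9323 = 0.0253 bits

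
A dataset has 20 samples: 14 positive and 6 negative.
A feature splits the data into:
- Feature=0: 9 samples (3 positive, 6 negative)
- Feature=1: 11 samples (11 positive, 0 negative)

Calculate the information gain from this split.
0.4681 bits

Information Gain = H(Y) - H(Y|Feature)

Before split:
P(positive) = 14/20 = 0.7000
H(Y) = 0.8813 bits

After split:
Feature=0: H = 0.9183 bits (weight = 9/20)
Feature=1: H = 0.0000 bits (weight = 11/20)
H(Y|Feature) = (9/20)×0.9183 + (11/20)×0.0000 = 0.4132 bits

Information Gain = 0.8813 - 0.4132 = 0.4681 bits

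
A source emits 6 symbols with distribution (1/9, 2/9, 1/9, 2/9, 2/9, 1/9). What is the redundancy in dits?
0.0246 dits

Redundancy measures how far a source is from maximum entropy:
R = H_max - H(X)

Maximum entropy for 6 symbols: H_max = log_10(6) = 0.7782 dits
Actual entropy: H(X) = 0.7536 dits
Redundancy: R = 0.7782 - 0.7536 = 0.0246 dits

This redundancy represents potential for compression: the source could be compressed by 0.0246 dits per symbol.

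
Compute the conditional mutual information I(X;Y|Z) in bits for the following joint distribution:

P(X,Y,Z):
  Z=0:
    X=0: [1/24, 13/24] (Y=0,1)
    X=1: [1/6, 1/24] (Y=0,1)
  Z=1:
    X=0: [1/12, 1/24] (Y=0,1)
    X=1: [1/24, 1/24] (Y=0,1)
0.2955 bits

Conditional mutual information: I(X;Y|Z) = H(X|Z) + H(Y|Z) - H(X,Y|Z)

H(Z) = 0.7383
H(X,Z) = 1.5988 → H(X|Z) = 0.8605
H(Y,Z) = 1.5988 → H(Y|Z) = 0.8605
H(X,Y,Z) = 2.1639 → H(X,Y|Z) = 1.4256

I(X;Y|Z) = 0.8605 + 0.8605 - 1.4256 = 0.2955 bits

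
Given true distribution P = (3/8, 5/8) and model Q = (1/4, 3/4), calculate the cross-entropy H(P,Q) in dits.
0.3039 dits

Cross-entropy: H(P,Q) = -Σ p(x) log q(x)

Alternatively: H(P,Q) = H(P) + D_KL(P||Q)
H(P) = 0.2873 dits
D_KL(P||Q) = 0.0165 dits

H(P,Q) = 0.2873 + 0.0165 = 0.3039 dits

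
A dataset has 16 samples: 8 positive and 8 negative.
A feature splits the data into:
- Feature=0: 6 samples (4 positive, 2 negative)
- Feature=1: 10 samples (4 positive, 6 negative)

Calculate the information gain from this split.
0.0488 bits

Information Gain = H(Y) - H(Y|Feature)

Before split:
P(positive) = 8/16 = 0.5000
H(Y) = 1.0000 bits

After split:
Feature=0: H = 0.9183 bits (weight = 6/16)
Feature=1: H = 0.9710 bits (weight = 10/16)
H(Y|Feature) = (6/16)×0.9183 + (10/16)×0.9710 = 0.9512 bits

Information Gain = 1.0000 - 0.9512 = 0.0488 bits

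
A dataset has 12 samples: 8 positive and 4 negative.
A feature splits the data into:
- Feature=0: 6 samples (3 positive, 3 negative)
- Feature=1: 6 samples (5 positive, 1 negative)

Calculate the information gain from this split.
0.0933 bits

Information Gain = H(Y) - H(Y|Feature)

Before split:
P(positive) = 8/12 = 0.6667
H(Y) = 0.9183 bits

After split:
Feature=0: H = 1.0000 bits (weight = 6/12)
Feature=1: H = 0.6500 bits (weight = 6/12)
H(Y|Feature) = (6/12)×1.0000 + (6/12)×0.6500 = 0.8250 bits

Information Gain = 0.9183 - 0.8250 = 0.0933 bits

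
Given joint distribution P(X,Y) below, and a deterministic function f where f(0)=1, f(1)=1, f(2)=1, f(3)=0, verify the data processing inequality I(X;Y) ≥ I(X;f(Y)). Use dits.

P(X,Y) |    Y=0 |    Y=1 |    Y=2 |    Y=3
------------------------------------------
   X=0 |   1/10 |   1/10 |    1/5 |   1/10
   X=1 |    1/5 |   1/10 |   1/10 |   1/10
I(X;Y) = 0.0148, I(X;f(Y)) = 0.0000, inequality holds: 0.0148 ≥ 0.0000

Data Processing Inequality: For any Markov chain X → Y → Z, we have I(X;Y) ≥ I(X;Z).

Here Z = f(Y) is a deterministic function of Y, forming X → Y → Z.

Original I(X;Y) = 0.0148 dits

After applying f:
P(X,Z) where Z=f(Y):
- P(X,Z=0) = P(X,Y=3)
- P(X,Z=1) = P(X,Y=0) + P(X,Y=1) + P(X,Y=2)

I(X;Z) = I(X;f(Y)) = 0.0000 dits

Verification: 0.0148 ≥ 0.0000 ✓

Information cannot be created by processing; the function f can only lose information about X.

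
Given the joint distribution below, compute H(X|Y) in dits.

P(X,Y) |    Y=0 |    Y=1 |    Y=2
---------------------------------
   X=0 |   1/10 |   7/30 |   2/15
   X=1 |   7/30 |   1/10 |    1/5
0.2743 dits

Using the chain rule: H(X|Y) = H(X,Y) - H(Y)

First, compute H(X,Y) = 0.7514 dits

Marginal P(Y) = (1/3, 1/3, 1/3)
H(Y) = 0.4771 dits

H(X|Y) = H(X,Y) - H(Y) = 0.7514 - 0.4771 = 0.2743 dits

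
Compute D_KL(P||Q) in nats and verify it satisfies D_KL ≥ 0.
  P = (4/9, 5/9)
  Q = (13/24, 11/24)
0.0190 nats

KL divergence satisfies the Gibbs inequality: D_KL(P||Q) ≥ 0 for all distributions P, Q.

D_KL(P||Q) = Σ p(x) log(p(x)/q(x))
Term by term:
  x=0: 4/9 × log_e[(4/9)/(13/24)] = -0.0879
  x=1: 5/9 × log_e[(5/9)/(11/24)] = 0.1069
D_KL(P||Q) = 0.0190 nats

D_KL(P||Q) = 0.0190 ≥ 0 ✓

This non-negativity is a fundamental property: relative entropy cannot be negative because it measures how different Q is from P.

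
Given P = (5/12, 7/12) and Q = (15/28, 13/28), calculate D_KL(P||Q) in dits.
0.0123 dits

KL divergence: D_KL(P||Q) = Σ p(x) log(p(x)/q(x))

Computing term by term:
  x=0: 5/12 × log_10[(5/12)/(15/28)] = 5/12 × -0.1091 = -0.0455
  x=1: 7/12 × log_10[(7/12)/(13/28)] = 7/12 × 0.0991 = 0.0578

D_KL(P||Q) = 0.0123 dits

Note: KL divergence is always non-negative and equals 0 iff P = Q.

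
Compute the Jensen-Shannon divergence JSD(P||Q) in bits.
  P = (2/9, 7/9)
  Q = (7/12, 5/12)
0.1005 bits

Jensen-Shannon divergence is:
JSD(P||Q) = 0.5 × D_KL(P||M) + 0.5 × D_KL(Q||M)
where M = 0.5 × (P + Q) is the mixture distribution.

M = 0.5 × (2/9, 7/9) + 0.5 × (7/12, 5/12) = (0.402778, 0.597222)

D_KL(P||M) = 0.1057 bits
D_KL(Q||M) = 0.0953 bits

JSD(P||Q) = 0.5 × 0.1057 + 0.5 × 0.0953 = 0.1005 bits

Unlike KL divergence, JSD is symmetric and bounded: 0 ≤ JSD ≤ log(2).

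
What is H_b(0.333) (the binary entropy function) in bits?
0.9180 bits

The binary entropy function is:
H(p) = -p log(p) - (1-p) log(1-p)

H(0.333) = -0.333 × log_2(0.333) - 0.667 × log_2(0.667)
H(0.333) = 0.9180 bits

Note: Binary entropy is maximized at p=0.5 (H=1 bit) and minimized at p=0 or p=1 (H=0).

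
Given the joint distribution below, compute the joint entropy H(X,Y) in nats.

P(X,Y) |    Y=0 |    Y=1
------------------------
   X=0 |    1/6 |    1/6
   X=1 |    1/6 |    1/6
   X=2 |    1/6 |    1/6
1.7918 nats

Joint entropy is H(X,Y) = -Σ_{x,y} p(x,y) log p(x,y).

Summing over all non-zero entries:
H(X,Y) = -[1/6·log_e(1/6) + 1/6·log_e(1/6) + 1/6·log_e(1/6) + 1/6·log_e(1/6) + 1/6·log_e(1/6) + 1/6·log_e(1/6)]
H(X,Y) = 1.7918 nats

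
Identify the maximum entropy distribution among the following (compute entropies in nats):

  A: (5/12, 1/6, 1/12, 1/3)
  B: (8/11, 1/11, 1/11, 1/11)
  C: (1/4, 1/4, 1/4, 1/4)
C

For a discrete distribution over n outcomes, entropy is maximized by the uniform distribution.

Computing entropies:
H(A) = 1.2367 nats
H(B) = 0.8856 nats
H(C) = 1.3863 nats

The uniform distribution (where all probabilities equal 1/4) achieves the maximum entropy of log_e(4) = 1.3863 nats.

Distribution C has the highest entropy.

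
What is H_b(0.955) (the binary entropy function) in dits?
0.0797 dits

The binary entropy function is:
H(p) = -p log(p) - (1-p) log(1-p)

H(0.955) = -0.955 × log_10(0.955) - 0.045 × log_10(0.045)
H(0.955) = 0.0797 dits

Note: Binary entropy is maximized at p=0.5 (H=1 bit) and minimized at p=0 or p=1 (H=0).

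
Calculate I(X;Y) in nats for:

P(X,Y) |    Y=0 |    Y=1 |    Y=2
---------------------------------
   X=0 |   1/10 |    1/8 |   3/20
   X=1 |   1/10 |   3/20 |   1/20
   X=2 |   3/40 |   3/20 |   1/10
0.0257 nats

Mutual information: I(X;Y) = H(X) + H(Y) - H(X,Y)

Marginals:
P(X) = (3/8, 3/10, 13/40), H(X) = 1.0943 nats
P(Y) = (11/40, 17/40, 3/10), H(Y) = 1.0799 nats

Joint entropy: H(X,Y) = 2.1485 nats

I(X;Y) = 1.0943 + 1.0799 - 2.1485 = 0.0257 nats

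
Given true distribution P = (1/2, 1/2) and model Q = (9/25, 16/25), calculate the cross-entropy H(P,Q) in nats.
0.7340 nats

Cross-entropy: H(P,Q) = -Σ p(x) log q(x)

Alternatively: H(P,Q) = H(P) + D_KL(P||Q)
H(P) = 0.6931 nats
D_KL(P||Q) = 0.0408 nats

H(P,Q) = 0.6931 + 0.0408 = 0.7340 nats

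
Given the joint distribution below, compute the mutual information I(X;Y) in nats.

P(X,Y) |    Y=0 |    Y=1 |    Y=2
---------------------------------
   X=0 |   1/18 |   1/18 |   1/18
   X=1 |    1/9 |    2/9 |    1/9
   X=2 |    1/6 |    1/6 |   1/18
0.0251 nats

Mutual information: I(X;Y) = H(X) + H(Y) - H(X,Y)

Marginals:
P(X) = (1/6, 4/9, 7/18), H(X) = 1.0263 nats
P(Y) = (1/3, 4/9, 2/9), H(Y) = 1.0609 nats

Joint entropy: H(X,Y) = 2.0621 nats

I(X;Y) = 1.0263 + 1.0609 - 2.0621 = 0.0251 nats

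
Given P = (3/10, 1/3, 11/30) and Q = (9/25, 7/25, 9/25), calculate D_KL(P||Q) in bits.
0.0146 bits

KL divergence: D_KL(P||Q) = Σ p(x) log(p(x)/q(x))

Computing term by term:
  x=0: 3/10 × log_2[(3/10)/(9/25)] = 3/10 × -0.2630 = -0.0789
  x=1: 1/3 × log_2[(1/3)/(7/25)] = 1/3 × 0.2515 = 0.0838
  x=2: 11/30 × log_2[(11/30)/(9/25)] = 11/30 × 0.0265 = 0.0097

D_KL(P||Q) = 0.0146 bits

Note: KL divergence is always non-negative and equals 0 iff P = Q.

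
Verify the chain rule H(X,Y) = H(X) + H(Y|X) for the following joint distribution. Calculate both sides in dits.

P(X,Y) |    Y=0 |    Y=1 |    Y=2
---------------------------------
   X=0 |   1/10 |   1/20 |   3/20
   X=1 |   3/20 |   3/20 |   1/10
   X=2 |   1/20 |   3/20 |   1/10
H(X,Y) = 0.9244, H(X) = 0.4729, H(Y|X) = 0.4515 (all in dits)

Chain rule: H(X,Y) = H(X) + H(Y|X)

Left side — joint entropy directly:
H(X,Y) = -Σ p(x,y) log p(x,y) = 0.9244 dits

Right side — compute H(Y|X) from the conditional distributions:
P(X) = (3/10, 2/5, 3/10), so H(X) = 0.4729 dits
H(Y|X) = Σ_x P(X=x) · H(Y|X=x):
  P(Y|X=0) = (1/3, 1/6, 1/2), H(Y|X=0) = 0.4392, weight P(X=0) = 3/10
  P(Y|X=1) = (3/8, 3/8, 1/4), H(Y|X=1) = 0.4700, weight P(X=1) = 2/5
  P(Y|X=2) = (1/6, 1/2, 1/3), H(Y|X=2) = 0.4392, weight P(X=2) = 3/10
H(Y|X) = 0.4515 dits

H(X) + H(Y|X) = 0.4729 + 0.4515 = 0.9244 dits

Both sides equal 0.9244 dits. ✓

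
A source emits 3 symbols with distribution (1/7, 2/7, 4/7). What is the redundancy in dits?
0.0621 dits

Redundancy measures how far a source is from maximum entropy:
R = H_max - H(X)

Maximum entropy for 3 symbols: H_max = log_10(3) = 0.4771 dits
Actual entropy: H(X) = 0.4151 dits
Redundancy: R = 0.4771 - 0.4151 = 0.0621 dits

This redundancy represents potential for compression: the source could be compressed by 0.0621 dits per symbol.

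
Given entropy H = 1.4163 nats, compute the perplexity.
4.1218

Perplexity is e^H (or exp(H) for natural log).

H = 1.4163 nats
Perplexity = e^1.4163 = 4.1218

Interpretation: The model's uncertainty is equivalent to choosing uniformly among 4.1 options.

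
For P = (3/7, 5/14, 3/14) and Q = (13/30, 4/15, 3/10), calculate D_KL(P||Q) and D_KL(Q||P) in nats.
D_KL(P||Q) = 0.0275, D_KL(Q||P) = 0.0278

KL divergence is not symmetric: D_KL(P||Q) ≠ D_KL(Q||P) in general.

D_KL(P||Q) = 0.0275 nats
D_KL(Q||P) = 0.0278 nats

No, they are not equal!

This asymmetry is why KL divergence is not a true distance metric.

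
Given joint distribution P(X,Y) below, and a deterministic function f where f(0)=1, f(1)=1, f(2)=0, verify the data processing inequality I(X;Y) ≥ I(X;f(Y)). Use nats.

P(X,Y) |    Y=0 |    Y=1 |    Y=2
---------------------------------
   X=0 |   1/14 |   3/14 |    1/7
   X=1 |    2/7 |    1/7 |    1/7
I(X;Y) = 0.0658, I(X;f(Y)) = 0.0041, inequality holds: 0.0658 ≥ 0.0041

Data Processing Inequality: For any Markov chain X → Y → Z, we have I(X;Y) ≥ I(X;Z).

Here Z = f(Y) is a deterministic function of Y, forming X → Y → Z.

Original I(X;Y) = 0.0658 nats

After applying f:
P(X,Z) where Z=f(Y):
- P(X,Z=0) = P(X,Y=2)
- P(X,Z=1) = P(X,Y=0) + P(X,Y=1)

I(X;Z) = I(X;f(Y)) = 0.0041 nats

Verification: 0.0658 ≥ 0.0041 ✓

Information cannot be created by processing; the function f can only lose information about X.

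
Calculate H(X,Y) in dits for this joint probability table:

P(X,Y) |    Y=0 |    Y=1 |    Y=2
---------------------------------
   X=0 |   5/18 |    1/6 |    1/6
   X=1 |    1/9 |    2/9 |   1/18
0.7348 dits

Joint entropy is H(X,Y) = -Σ_{x,y} p(x,y) log p(x,y).

Summing over all non-zero entries:
H(X,Y) = -[5/18·log_10(5/18) + 1/6·log_10(1/6) + 1/6·log_10(1/6) + 1/9·log_10(1/9) + 2/9·log_10(2/9) + 1/18·log_10(1/18)]
H(X,Y) = 0.7348 dits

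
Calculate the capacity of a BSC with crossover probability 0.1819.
0.3158 bits

For a binary symmetric channel (BSC) with error probability p:
Capacity C = 1 - H(p) bits per symbol

where H(p) = -p log₂(p) - (1-p) log₂(1-p) is the binary entropy function.

H(0.1819) = 0.6842 bits
C = 1 - 0.6842 = 0.3158 bits per symbol

This means we can reliably transmit up to 0.3158 bits of information per channel use.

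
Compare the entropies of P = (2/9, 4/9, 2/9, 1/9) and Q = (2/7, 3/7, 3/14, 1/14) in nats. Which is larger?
P

Computing entropies in nats:
H(P) = 1.2730
H(Q) = 1.2397

Distribution P has higher entropy.

Intuition: The distribution closer to uniform (more spread out) has higher entropy.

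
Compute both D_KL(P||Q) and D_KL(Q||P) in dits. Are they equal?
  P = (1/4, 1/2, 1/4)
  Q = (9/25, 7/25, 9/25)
D_KL(P||Q) = 0.0467, D_KL(Q||P) = 0.0435

KL divergence is not symmetric: D_KL(P||Q) ≠ D_KL(Q||P) in general.

D_KL(P||Q) = 0.0467 dits
D_KL(Q||P) = 0.0435 dits

No, they are not equal!

This asymmetry is why KL divergence is not a true distance metric.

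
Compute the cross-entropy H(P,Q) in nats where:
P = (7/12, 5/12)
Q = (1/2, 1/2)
0.6931 nats

Cross-entropy: H(P,Q) = -Σ p(x) log q(x)

Alternatively: H(P,Q) = H(P) + D_KL(P||Q)
H(P) = 0.6792 nats
D_KL(P||Q) = 0.0140 nats

H(P,Q) = 0.6792 + 0.0140 = 0.6931 nats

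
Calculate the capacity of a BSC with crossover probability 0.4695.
0.0027 bits

For a binary symmetric channel (BSC) with error probability p:
Capacity C = 1 - H(p) bits per symbol

where H(p) = -p log₂(p) - (1-p) log₂(1-p) is the binary entropy function.

H(0.4695) = 0.9973 bits
C = 1 - 0.9973 = 0.0027 bits per symbol

This means we can reliably transmit up to 0.0027 bits of information per channel use.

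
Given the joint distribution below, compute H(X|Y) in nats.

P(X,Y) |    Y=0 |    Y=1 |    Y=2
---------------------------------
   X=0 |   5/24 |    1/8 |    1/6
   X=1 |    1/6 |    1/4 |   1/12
0.6554 nats

Using the chain rule: H(X|Y) = H(X,Y) - H(Y)

First, compute H(X,Y) = 1.7376 nats

Marginal P(Y) = (3/8, 3/8, 1/4)
H(Y) = 1.0822 nats

H(X|Y) = H(X,Y) - H(Y) = 1.7376 - 1.0822 = 0.6554 nats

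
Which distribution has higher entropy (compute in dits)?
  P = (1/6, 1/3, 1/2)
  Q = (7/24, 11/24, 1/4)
Q

Computing entropies in dits:
H(P) = 0.4392
H(Q) = 0.4619

Distribution Q has higher entropy.

Intuition: The distribution closer to uniform (more spread out) has higher entropy.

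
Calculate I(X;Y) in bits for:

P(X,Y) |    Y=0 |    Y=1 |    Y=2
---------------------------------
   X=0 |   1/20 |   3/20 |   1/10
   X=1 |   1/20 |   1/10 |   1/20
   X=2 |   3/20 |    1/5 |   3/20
0.0163 bits

Mutual information: I(X;Y) = H(X) + H(Y) - H(X,Y)

Marginals:
P(X) = (3/10, 1/5, 1/2), H(X) = 1.4855 bits
P(Y) = (1/4, 9/20, 3/10), H(Y) = 1.5395 bits

Joint entropy: H(X,Y) = 3.0087 bits

I(X;Y) = 1.4855 + 1.5395 - 3.0087 = 0.0163 bits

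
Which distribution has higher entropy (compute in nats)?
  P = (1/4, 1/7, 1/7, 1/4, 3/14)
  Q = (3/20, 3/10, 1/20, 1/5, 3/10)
P

Computing entropies in nats:
H(P) = 1.5792
H(Q) = 1.4786

Distribution P has higher entropy.

Intuition: The distribution closer to uniform (more spread out) has higher entropy.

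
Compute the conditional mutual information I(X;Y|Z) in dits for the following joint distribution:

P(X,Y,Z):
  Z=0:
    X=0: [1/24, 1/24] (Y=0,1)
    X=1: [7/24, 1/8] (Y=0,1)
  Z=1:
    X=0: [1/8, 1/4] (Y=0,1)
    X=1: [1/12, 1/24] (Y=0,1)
0.0119 dits

Conditional mutual information: I(X;Y|Z) = H(X|Z) + H(Y|Z) - H(X,Y|Z)

H(Z) = 0.3010
H(X,Z) = 0.5210 → H(X|Z) = 0.2199
H(Y,Z) = 0.5867 → H(Y|Z) = 0.2857
H(X,Y,Z) = 0.7948 → H(X,Y|Z) = 0.4938

I(X;Y|Z) = 0.2199 + 0.2857 - 0.4938 = 0.0119 dits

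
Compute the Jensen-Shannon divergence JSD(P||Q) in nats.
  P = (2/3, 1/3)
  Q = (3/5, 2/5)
0.0024 nats

Jensen-Shannon divergence is:
JSD(P||Q) = 0.5 × D_KL(P||M) + 0.5 × D_KL(Q||M)
where M = 0.5 × (P + Q) is the mixture distribution.

M = 0.5 × (2/3, 1/3) + 0.5 × (3/5, 2/5) = (19/30, 11/30)

D_KL(P||M) = 0.0024 nats
D_KL(Q||M) = 0.0024 nats

JSD(P||Q) = 0.5 × 0.0024 + 0.5 × 0.0024 = 0.0024 nats

Unlike KL divergence, JSD is symmetric and bounded: 0 ≤ JSD ≤ log(2).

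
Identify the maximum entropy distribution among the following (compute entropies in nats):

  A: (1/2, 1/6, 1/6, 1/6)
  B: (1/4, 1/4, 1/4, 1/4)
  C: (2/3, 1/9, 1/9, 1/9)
B

For a discrete distribution over n outcomes, entropy is maximized by the uniform distribution.

Computing entropies:
H(A) = 1.2425 nats
H(B) = 1.3863 nats
H(C) = 1.0027 nats

The uniform distribution (where all probabilities equal 1/4) achieves the maximum entropy of log_e(4) = 1.3863 nats.

Distribution B has the highest entropy.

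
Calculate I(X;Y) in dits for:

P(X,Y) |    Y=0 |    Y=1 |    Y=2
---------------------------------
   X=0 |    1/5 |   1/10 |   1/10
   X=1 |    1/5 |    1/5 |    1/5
0.0060 dits

Mutual information: I(X;Y) = H(X) + H(Y) - H(X,Y)

Marginals:
P(X) = (2/5, 3/5), H(X) = 0.2923 dits
P(Y) = (2/5, 3/10, 3/10), H(Y) = 0.4729 dits

Joint entropy: H(X,Y) = 0.7592 dits

I(X;Y) = 0.2923 + 0.4729 - 0.7592 = 0.0060 dits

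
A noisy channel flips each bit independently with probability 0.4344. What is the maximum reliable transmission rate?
0.0125 bits

For a binary symmetric channel (BSC) with error probability p:
Capacity C = 1 - H(p) bits per symbol

where H(p) = -p log₂(p) - (1-p) log₂(1-p) is the binary entropy function.

H(0.4344) = 0.9875 bits
C = 1 - 0.9875 = 0.0125 bits per symbol

This means we can reliably transmit up to 0.0125 bits of information per channel use.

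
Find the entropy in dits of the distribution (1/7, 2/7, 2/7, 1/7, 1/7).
0.6731 dits

Shannon entropy is H(X) = -Σ p(x) log p(x).

For P = (1/7, 2/7, 2/7, 1/7, 1/7):
H = -1/7 × log_10(1/7) -2/7 × log_10(2/7) -2/7 × log_10(2/7) -1/7 × log_10(1/7) -1/7 × log_10(1/7)
H = 0.6731 dits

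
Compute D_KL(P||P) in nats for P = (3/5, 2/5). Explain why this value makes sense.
0.0000 nats

KL divergence satisfies the Gibbs inequality: D_KL(P||Q) ≥ 0 for all distributions P, Q.

D_KL(P||Q) = Σ p(x) log(p(x)/q(x))
Each term is p(x) × log_e(p(x)/p(x)) = p(x) × log_e(1) = 0, so the sum is 0.
D_KL(P||Q) = 0.0000 nats

When P = Q, the KL divergence is exactly 0, as there is no 'divergence' between identical distributions.

This non-negativity is a fundamental property: relative entropy cannot be negative because it measures how different Q is from P.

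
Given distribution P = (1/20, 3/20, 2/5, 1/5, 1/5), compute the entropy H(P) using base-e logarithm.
1.4446 nats

Shannon entropy is H(X) = -Σ p(x) log p(x).

For P = (1/20, 3/20, 2/5, 1/5, 1/5):
H = -1/20 × log_e(1/20) -3/20 × log_e(3/20) -2/5 × log_e(2/5) -1/5 × log_e(1/5) -1/5 × log_e(1/5)
H = 1.4446 nats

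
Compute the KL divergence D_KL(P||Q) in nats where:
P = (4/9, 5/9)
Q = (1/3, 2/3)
0.0266 nats

KL divergence: D_KL(P||Q) = Σ p(x) log(p(x)/q(x))

Computing term by term:
  x=0: 4/9 × log_e[(4/9)/(1/3)] = 4/9 × 0.2877 = 0.1279
  x=1: 5/9 × log_e[(5/9)/(2/3)] = 5/9 × -0.1823 = -0.1013

D_KL(P||Q) = 0.0266 nats

Note: KL divergence is always non-negative and equals 0 iff P = Q.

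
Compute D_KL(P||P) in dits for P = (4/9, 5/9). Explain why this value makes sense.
0.0000 dits

KL divergence satisfies the Gibbs inequality: D_KL(P||Q) ≥ 0 for all distributions P, Q.

D_KL(P||Q) = Σ p(x) log(p(x)/q(x))
Each term is p(x) × log_10(p(x)/p(x)) = p(x) × log_10(1) = 0, so the sum is 0.
D_KL(P||Q) = 0.0000 dits

When P = Q, the KL divergence is exactly 0, as there is no 'divergence' between identical distributions.

This non-negativity is a fundamental property: relative entropy cannot be negative because it measures how different Q is from P.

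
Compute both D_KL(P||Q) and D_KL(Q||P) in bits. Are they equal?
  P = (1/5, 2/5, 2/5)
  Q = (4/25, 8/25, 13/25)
D_KL(P||Q) = 0.0418, D_KL(Q||P) = 0.0423

KL divergence is not symmetric: D_KL(P||Q) ≠ D_KL(Q||P) in general.

D_KL(P||Q) = 0.0418 bits
D_KL(Q||P) = 0.0423 bits

No, they are not equal!

This asymmetry is why KL divergence is not a true distance metric.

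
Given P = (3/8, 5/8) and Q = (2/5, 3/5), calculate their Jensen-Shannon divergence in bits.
0.0005 bits

Jensen-Shannon divergence is:
JSD(P||Q) = 0.5 × D_KL(P||M) + 0.5 × D_KL(Q||M)
where M = 0.5 × (P + Q) is the mixture distribution.

M = 0.5 × (3/8, 5/8) + 0.5 × (2/5, 3/5) = (0.3875, 0.6125)

D_KL(P||M) = 0.0005 bits
D_KL(Q||M) = 0.0005 bits

JSD(P||Q) = 0.5 × 0.0005 + 0.5 × 0.0005 = 0.0005 bits

Unlike KL divergence, JSD is symmetric and bounded: 0 ≤ JSD ≤ log(2).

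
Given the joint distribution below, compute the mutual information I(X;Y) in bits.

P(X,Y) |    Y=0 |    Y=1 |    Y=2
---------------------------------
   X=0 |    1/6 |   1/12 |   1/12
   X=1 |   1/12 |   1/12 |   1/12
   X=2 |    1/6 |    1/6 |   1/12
0.0242 bits

Mutual information: I(X;Y) = H(X) + H(Y) - H(X,Y)

Marginals:
P(X) = (1/3, 1/4, 5/12), H(X) = 1.5546 bits
P(Y) = (5/12, 1/3, 1/4), H(Y) = 1.5546 bits

Joint entropy: H(X,Y) = 3.0850 bits

I(X;Y) = 1.5546 + 1.5546 - 3.0850 = 0.0242 bits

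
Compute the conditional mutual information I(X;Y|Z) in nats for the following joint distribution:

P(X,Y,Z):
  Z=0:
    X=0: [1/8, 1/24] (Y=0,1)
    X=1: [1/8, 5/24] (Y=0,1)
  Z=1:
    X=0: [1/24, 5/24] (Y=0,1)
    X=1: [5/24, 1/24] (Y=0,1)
0.1536 nats

Conditional mutual information: I(X;Y|Z) = H(X|Z) + H(Y|Z) - H(X,Y|Z)

H(Z) = 0.6931
H(X,Z) = 1.3580 → H(X|Z) = 0.6648
H(Y,Z) = 1.3863 → H(Y|Z) = 0.6931
H(X,Y,Z) = 1.8975 → H(X,Y|Z) = 1.2044

I(X;Y|Z) = 0.6648 + 0.6931 - 1.2044 = 0.1536 nats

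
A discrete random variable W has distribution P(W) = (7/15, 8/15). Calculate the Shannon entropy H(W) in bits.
0.9968 bits

Shannon entropy is H(X) = -Σ p(x) log p(x).

For P = (7/15, 8/15):
H = -7/15 × log_2(7/15) -8/15 × log_2(8/15)
H = 0.9968 bits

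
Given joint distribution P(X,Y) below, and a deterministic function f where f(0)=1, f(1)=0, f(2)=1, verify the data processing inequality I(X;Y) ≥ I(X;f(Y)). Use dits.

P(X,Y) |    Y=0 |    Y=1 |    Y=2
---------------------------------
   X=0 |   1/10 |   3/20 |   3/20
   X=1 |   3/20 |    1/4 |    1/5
I(X;Y) = 0.0005, I(X;f(Y)) = 0.0004, inequality holds: 0.0005 ≥ 0.0004

Data Processing Inequality: For any Markov chain X → Y → Z, we have I(X;Y) ≥ I(X;Z).

Here Z = f(Y) is a deterministic function of Y, forming X → Y → Z.

Original I(X;Y) = 0.0005 dits

After applying f:
P(X,Z) where Z=f(Y):
- P(X,Z=0) = P(X,Y=1)
- P(X,Z=1) = P(X,Y=0) + P(X,Y=2)

I(X;Z) = I(X;f(Y)) = 0.0004 dits

Verification: 0.0005 ≥ 0.0004 ✓

Information cannot be created by processing; the function f can only lose information about X.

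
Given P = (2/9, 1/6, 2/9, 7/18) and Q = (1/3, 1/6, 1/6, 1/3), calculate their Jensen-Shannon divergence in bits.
0.0125 bits

Jensen-Shannon divergence is:
JSD(P||Q) = 0.5 × D_KL(P||M) + 0.5 × D_KL(Q||M)
where M = 0.5 × (P + Q) is the mixture distribution.

M = 0.5 × (2/9, 1/6, 2/9, 7/18) + 0.5 × (1/3, 1/6, 1/6, 1/3) = (5/18, 1/6, 7/36, 13/36)

D_KL(P||M) = 0.0128 bits
D_KL(Q||M) = 0.0121 bits

JSD(P||Q) = 0.5 × 0.0128 + 0.5 × 0.0121 = 0.0125 bits

Unlike KL divergence, JSD is symmetric and bounded: 0 ≤ JSD ≤ log(2).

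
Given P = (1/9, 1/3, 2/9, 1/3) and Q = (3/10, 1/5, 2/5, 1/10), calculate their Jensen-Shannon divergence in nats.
0.0770 nats

Jensen-Shannon divergence is:
JSD(P||Q) = 0.5 × D_KL(P||M) + 0.5 × D_KL(Q||M)
where M = 0.5 × (P + Q) is the mixture distribution.

M = 0.5 × (1/9, 1/3, 2/9, 1/3) + 0.5 × (3/10, 1/5, 2/5, 1/10) = (0.205556, 4/15, 0.311111, 0.216667)

D_KL(P||M) = 0.0748 nats
D_KL(Q||M) = 0.0791 nats

JSD(P||Q) = 0.5 × 0.0748 + 0.5 × 0.0791 = 0.0770 nats

Unlike KL divergence, JSD is symmetric and bounded: 0 ≤ JSD ≤ log(2).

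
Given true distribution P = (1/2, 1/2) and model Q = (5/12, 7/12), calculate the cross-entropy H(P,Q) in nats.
0.7072 nats

Cross-entropy: H(P,Q) = -Σ p(x) log q(x)

Alternatively: H(P,Q) = H(P) + D_KL(P||Q)
H(P) = 0.6931 nats
D_KL(P||Q) = 0.0141 nats

H(P,Q) = 0.6931 + 0.0141 = 0.7072 nats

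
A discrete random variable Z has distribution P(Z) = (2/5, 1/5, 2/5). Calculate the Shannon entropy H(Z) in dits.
0.4581 dits

Shannon entropy is H(X) = -Σ p(x) log p(x).

For P = (2/5, 1/5, 2/5):
H = -2/5 × log_10(2/5) -1/5 × log_10(1/5) -2/5 × log_10(2/5)
H = 0.4581 dits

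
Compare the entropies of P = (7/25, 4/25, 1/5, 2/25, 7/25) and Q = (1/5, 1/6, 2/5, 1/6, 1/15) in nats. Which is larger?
P

Computing entropies in nats:
H(P) = 1.5300
H(Q) = 1.4662

Distribution P has higher entropy.

Intuition: The distribution closer to uniform (more spread out) has higher entropy.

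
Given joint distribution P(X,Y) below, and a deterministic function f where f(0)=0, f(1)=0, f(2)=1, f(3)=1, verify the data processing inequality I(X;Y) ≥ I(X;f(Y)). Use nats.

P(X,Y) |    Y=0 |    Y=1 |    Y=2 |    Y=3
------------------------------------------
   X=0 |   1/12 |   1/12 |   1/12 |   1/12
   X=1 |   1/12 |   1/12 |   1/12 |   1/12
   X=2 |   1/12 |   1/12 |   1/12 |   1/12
I(X;Y) = 0.0000, I(X;f(Y)) = 0.0000, inequality holds: 0.0000 ≥ 0.0000

Data Processing Inequality: For any Markov chain X → Y → Z, we have I(X;Y) ≥ I(X;Z).

Here Z = f(Y) is a deterministic function of Y, forming X → Y → Z.

Original I(X;Y) = 0.0000 nats

After applying f:
P(X,Z) where Z=f(Y):
- P(X,Z=0) = P(X,Y=0) + P(X,Y=1)
- P(X,Z=1) = P(X,Y=2) + P(X,Y=3)

I(X;Z) = I(X;f(Y)) = 0.0000 nats

Verification: 0.0000 ≥ 0.0000 ✓

Information cannot be created by processing; the function f can only lose information about X.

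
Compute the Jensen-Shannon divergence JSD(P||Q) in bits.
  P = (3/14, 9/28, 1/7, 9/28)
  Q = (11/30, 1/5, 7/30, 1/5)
0.0431 bits

Jensen-Shannon divergence is:
JSD(P||Q) = 0.5 × D_KL(P||M) + 0.5 × D_KL(Q||M)
where M = 0.5 × (P + Q) is the mixture distribution.

M = 0.5 × (3/14, 9/28, 1/7, 9/28) + 0.5 × (11/30, 1/5, 7/30, 1/5) = (0.290476, 0.260714, 0.188095, 0.260714)

D_KL(P||M) = 0.0434 bits
D_KL(Q||M) = 0.0428 bits

JSD(P||Q) = 0.5 × 0.0434 + 0.5 × 0.0428 = 0.0431 bits

Unlike KL divergence, JSD is symmetric and bounded: 0 ≤ JSD ≤ log(2).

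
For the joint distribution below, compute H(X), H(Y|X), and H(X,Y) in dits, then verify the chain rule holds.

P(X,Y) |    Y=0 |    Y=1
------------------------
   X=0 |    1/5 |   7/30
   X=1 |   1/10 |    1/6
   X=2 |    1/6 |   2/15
H(X,Y) = 0.7633, H(X) = 0.4673, H(Y|X) = 0.2960 (all in dits)

Chain rule: H(X,Y) = H(X) + H(Y|X)

Left side — joint entropy directly:
H(X,Y) = -Σ p(x,y) log p(x,y) = 0.7633 dits

Right side — compute H(Y|X) from the conditional distributions:
P(X) = (13/30, 4/15, 3/10), so H(X) = 0.4673 dits
H(Y|X) = Σ_x P(X=x) · H(Y|X=x):
  P(Y|X=0) = (6/13, 7/13), H(Y|X=0) = 0.2997, weight P(X=0) = 13/30
  P(Y|X=1) = (3/8, 5/8), H(Y|X=1) = 0.2873, weight P(X=1) = 4/15
  P(Y|X=2) = (5/9, 4/9), H(Y|X=2) = 0.2983, weight P(X=2) = 3/10
H(Y|X) = 0.2960 dits

H(X) + H(Y|X) = 0.4673 + 0.2960 = 0.7633 dits

Both sides equal 0.7633 dits. ✓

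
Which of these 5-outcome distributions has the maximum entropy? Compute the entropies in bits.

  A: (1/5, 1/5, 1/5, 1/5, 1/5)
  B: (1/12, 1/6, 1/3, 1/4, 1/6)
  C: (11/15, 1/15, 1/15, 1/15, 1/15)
A

For a discrete distribution over n outcomes, entropy is maximized by the uniform distribution.

Computing entropies:
H(A) = 2.3219 bits
H(B) = 2.1887 bits
H(C) = 1.3700 bits

The uniform distribution (where all probabilities equal 1/5) achieves the maximum entropy of log_2(5) = 2.3219 bits.

Distribution A has the highest entropy.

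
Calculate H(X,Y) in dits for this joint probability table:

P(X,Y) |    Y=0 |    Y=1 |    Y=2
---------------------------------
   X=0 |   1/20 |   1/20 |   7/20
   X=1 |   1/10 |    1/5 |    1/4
0.6800 dits

Joint entropy is H(X,Y) = -Σ_{x,y} p(x,y) log p(x,y).

Summing over all non-zero entries:
H(X,Y) = -[1/20·log_10(1/20) + 1/20·log_10(1/20) + 7/20·log_10(7/20) + 1/10·log_10(1/10) + 1/5·log_10(1/5) + 1/4·log_10(1/4)]
H(X,Y) = 0.6800 dits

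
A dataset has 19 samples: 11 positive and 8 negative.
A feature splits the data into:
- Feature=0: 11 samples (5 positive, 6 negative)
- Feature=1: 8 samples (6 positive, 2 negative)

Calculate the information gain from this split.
0.0649 bits

Information Gain = H(Y) - H(Y|Feature)

Before split:
P(positive) = 11/19 = 0.5789
H(Y) = 0.9819 bits

After split:
Feature=0: H = 0.9940 bits (weight = 11/19)
Feature=1: H = 0.8113 bits (weight = 8/19)
H(Y|Feature) = (11/19)×0.9940 + (8/19)×0.8113 = 0.9171 bits

Information Gain = 0.9819 - 0.9171 = 0.0649 bits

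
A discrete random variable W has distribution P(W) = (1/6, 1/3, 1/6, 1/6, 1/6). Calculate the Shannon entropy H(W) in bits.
2.2516 bits

Shannon entropy is H(X) = -Σ p(x) log p(x).

For P = (1/6, 1/3, 1/6, 1/6, 1/6):
H = -1/6 × log_2(1/6) -1/3 × log_2(1/3) -1/6 × log_2(1/6) -1/6 × log_2(1/6) -1/6 × log_2(1/6)
H = 2.2516 bits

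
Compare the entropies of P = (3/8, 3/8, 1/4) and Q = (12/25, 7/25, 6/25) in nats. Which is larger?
P

Computing entropies in nats:
H(P) = 1.0822
H(Q) = 1.0512

Distribution P has higher entropy.

Intuition: The distribution closer to uniform (more spread out) has higher entropy.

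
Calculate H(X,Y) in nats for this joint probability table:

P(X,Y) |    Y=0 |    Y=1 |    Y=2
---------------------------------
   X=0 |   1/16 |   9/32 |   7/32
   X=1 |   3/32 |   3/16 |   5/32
1.6884 nats

Joint entropy is H(X,Y) = -Σ_{x,y} p(x,y) log p(x,y).

Summing over all non-zero entries:
H(X,Y) = -[1/16·log_e(1/16) + 9/32·log_e(9/32) + 7/32·log_e(7/32) + 3/32·log_e(3/32) + 3/16·log_e(3/16) + 5/32·log_e(5/32)]
H(X,Y) = 1.6884 nats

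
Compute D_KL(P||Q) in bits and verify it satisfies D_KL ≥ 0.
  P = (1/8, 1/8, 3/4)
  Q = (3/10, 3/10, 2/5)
0.3644 bits

KL divergence satisfies the Gibbs inequality: D_KL(P||Q) ≥ 0 for all distributions P, Q.

D_KL(P||Q) = Σ p(x) log(p(x)/q(x))
Term by term:
  x=0: 1/8 × log_2[(1/8)/(3/10)] = -0.1579
  x=1: 1/8 × log_2[(1/8)/(3/10)] = -0.1579
  x=2: 3/4 × log_2[(3/4)/(2/5)] = 0.6802
D_KL(P||Q) = 0.3644 bits

D_KL(P||Q) = 0.3644 ≥ 0 ✓

This non-negativity is a fundamental property: relative entropy cannot be negative because it measures how different Q is from P.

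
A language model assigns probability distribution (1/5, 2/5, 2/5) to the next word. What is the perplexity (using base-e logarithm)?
2.8717

Perplexity is e^H (or exp(H) for natural log).

First, H = -Σ p log p = 1.0549 nats
Perplexity = e^1.0549 = 2.8717

Interpretation: The model's uncertainty is equivalent to choosing uniformly among 2.9 options.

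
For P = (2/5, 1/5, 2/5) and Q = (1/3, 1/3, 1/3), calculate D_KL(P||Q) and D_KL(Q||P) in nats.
D_KL(P||Q) = 0.0437, D_KL(Q||P) = 0.0487

KL divergence is not symmetric: D_KL(P||Q) ≠ D_KL(Q||P) in general.

D_KL(P||Q) = 0.0437 nats
D_KL(Q||P) = 0.0487 nats

No, they are not equal!

This asymmetry is why KL divergence is not a true distance metric.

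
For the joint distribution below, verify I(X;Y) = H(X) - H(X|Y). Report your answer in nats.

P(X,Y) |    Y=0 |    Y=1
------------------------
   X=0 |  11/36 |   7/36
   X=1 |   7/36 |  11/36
I(X;Y) = 0.0249 nats

Mutual information has multiple equivalent forms:
- I(X;Y) = H(X) - H(X|Y)
- I(X;Y) = H(Y) - H(Y|X)
- I(X;Y) = H(X) + H(Y) - H(X,Y)

Computing all quantities:
H(X) = 0.6931, H(Y) = 0.6931, H(X,Y) = 1.3614
H(X|Y) = 0.6682, H(Y|X) = 0.6682

Verification:
H(X) - H(X|Y) = 0.6931 - 0.6682 = 0.0249
H(Y) - H(Y|X) = 0.6931 - 0.6682 = 0.0249
H(X) + H(Y) - H(X,Y) = 0.6931 + 0.6931 - 1.3614 = 0.0249

All forms give I(X;Y) = 0.0249 nats. ✓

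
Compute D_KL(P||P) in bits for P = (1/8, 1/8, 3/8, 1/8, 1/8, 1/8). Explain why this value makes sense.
0.0000 bits

KL divergence satisfies the Gibbs inequality: D_KL(P||Q) ≥ 0 for all distributions P, Q.

D_KL(P||Q) = Σ p(x) log(p(x)/q(x))
Each term is p(x) × log_2(p(x)/p(x)) = p(x) × log_2(1) = 0, so the sum is 0.
D_KL(P||Q) = 0.0000 bits

When P = Q, the KL divergence is exactly 0, as there is no 'divergence' between identical distributions.

This non-negativity is a fundamental property: relative entropy cannot be negative because it measures how different Q is from P.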